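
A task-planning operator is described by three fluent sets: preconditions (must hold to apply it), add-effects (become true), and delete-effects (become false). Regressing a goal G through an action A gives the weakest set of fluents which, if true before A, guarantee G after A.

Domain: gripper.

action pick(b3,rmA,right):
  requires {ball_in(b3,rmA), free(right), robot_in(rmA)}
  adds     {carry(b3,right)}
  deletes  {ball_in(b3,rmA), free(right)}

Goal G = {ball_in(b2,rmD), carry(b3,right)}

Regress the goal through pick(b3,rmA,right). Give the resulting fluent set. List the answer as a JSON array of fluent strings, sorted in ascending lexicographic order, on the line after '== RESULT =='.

Regress:
  G ∩ del = {}  (empty — regression defined)
  G \ add = {ball_in(b2,rmD), carry(b3,right)} \ {carry(b3,right)} = {ball_in(b2,rmD)}
  ∪ pre   = {ball_in(b2,rmD)} ∪ {ball_in(b3,rmA), free(right), robot_in(rmA)}
          = {ball_in(b2,rmD), ball_in(b3,rmA), free(right), robot_in(rmA)}

== RESULT ==
["ball_in(b2,rmD)", "ball_in(b3,rmA)", "free(right)", "robot_in(rmA)"]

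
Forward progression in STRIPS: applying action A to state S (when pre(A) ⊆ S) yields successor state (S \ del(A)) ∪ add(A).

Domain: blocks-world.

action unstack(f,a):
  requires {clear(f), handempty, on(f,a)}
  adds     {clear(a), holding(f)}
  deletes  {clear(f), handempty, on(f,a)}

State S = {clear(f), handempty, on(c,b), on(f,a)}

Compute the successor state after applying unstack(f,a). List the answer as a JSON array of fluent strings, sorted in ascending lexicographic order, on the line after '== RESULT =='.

Progress:
  pre ⊆ S: {clear(f), handempty, on(f,a)} ⊆ S  — applicable
  S \ del = {on(c,b)}
  ∪ add   = {clear(a), holding(f), on(c,b)}

== RESULT ==
["clear(a)", "holding(f)", "on(c,b)"]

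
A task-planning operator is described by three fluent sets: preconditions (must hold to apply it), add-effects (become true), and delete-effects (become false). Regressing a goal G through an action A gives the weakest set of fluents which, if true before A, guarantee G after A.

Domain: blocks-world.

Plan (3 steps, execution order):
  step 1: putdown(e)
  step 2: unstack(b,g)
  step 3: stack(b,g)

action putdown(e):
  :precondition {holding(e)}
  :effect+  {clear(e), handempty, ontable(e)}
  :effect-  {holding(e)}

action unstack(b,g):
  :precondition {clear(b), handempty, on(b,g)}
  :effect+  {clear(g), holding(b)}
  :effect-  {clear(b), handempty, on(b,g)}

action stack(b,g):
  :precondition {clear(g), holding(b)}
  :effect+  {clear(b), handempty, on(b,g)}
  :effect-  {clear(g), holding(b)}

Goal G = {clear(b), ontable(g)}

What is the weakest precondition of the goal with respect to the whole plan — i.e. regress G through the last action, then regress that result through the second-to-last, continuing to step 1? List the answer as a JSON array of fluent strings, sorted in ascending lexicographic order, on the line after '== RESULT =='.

Regress step by step:
  through step 3 (stack(b,g)): drop {clear(b)}, keep {ontable(g)}, require {clear(g), holding(b)}
    → {clear(g), holding(b), ontable(g)}
  through step 2 (unstack(b,g)): drop {clear(g), holding(b)}, keep {ontable(g)}, require {clear(b), handempty, on(b,g)}
    → {clear(b), handempty, on(b,g), ontable(g)}
  through step 1 (putdown(e)): drop {handempty}, keep {clear(b), on(b,g), ontable(g)}, require {holding(e)}
    → {clear(b), holding(e), on(b,g), ontable(g)}

== RESULT ==
["clear(b)", "holding(e)", "on(b,g)", "ontable(g)"]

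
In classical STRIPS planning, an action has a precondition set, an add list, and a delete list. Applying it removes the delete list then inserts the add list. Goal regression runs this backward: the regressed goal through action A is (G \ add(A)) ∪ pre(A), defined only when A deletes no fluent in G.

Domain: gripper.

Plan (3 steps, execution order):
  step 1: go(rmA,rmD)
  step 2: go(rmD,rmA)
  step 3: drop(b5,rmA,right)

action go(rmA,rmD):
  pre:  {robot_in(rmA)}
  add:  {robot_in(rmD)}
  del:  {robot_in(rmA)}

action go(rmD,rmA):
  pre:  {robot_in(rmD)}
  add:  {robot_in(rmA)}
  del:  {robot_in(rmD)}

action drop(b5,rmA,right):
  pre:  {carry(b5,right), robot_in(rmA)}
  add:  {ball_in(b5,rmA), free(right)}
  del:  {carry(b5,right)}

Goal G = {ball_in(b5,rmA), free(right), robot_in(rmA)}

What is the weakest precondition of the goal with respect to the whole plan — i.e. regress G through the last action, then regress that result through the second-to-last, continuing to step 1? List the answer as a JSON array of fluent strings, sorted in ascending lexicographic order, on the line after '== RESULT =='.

Work backward from the goal:
  through step 3 (drop(b5,rmA,right)): drop {ball_in(b5,rmA), free(right)}, keep {robot_in(rmA)}, require {carry(b5,right), robot_in(rmA)}
    → {carry(b5,right), robot_in(rmA)}
  through step 2 (go(rmD,rmA)): drop {robot_in(rmA)}, keep {carry(b5,right)}, require {robot_in(rmD)}
    → {carry(b5,right), robot_in(rmD)}
  through step 1 (go(rmA,rmD)): drop {robot_in(rmD)}, keep {carry(b5,right)}, require {robot_in(rmA)}
    → {carry(b5,right), robot_in(rmA)}

== RESULT ==
["carry(b5,right)", "robot_in(rmA)"]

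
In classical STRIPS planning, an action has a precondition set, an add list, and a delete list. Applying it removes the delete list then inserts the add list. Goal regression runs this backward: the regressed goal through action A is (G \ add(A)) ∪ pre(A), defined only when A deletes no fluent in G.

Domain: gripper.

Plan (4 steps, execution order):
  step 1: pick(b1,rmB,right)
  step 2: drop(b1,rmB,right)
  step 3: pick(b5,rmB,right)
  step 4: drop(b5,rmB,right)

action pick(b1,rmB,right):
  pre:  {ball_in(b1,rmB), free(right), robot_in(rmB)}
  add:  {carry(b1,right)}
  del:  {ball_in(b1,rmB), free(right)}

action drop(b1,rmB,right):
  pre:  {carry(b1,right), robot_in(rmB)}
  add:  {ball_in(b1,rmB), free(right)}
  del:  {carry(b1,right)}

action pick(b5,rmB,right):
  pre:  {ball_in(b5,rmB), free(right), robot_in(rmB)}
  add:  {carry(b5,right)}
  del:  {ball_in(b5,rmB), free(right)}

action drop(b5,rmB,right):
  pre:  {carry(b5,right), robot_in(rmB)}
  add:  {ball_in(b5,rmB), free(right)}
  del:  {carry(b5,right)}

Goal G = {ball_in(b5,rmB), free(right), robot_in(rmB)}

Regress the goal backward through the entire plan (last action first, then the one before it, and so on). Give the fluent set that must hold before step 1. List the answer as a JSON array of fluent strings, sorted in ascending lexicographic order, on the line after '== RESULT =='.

Regress step by step:
  through step 4 (drop(b5,rmB,right)): drop {ball_in(b5,rmB), free(right)}, keep {robot_in(rmB)}, require {carry(b5,right), robot_in(rmB)}
    → {carry(b5,right), robot_in(rmB)}
  through step 3 (pick(b5,rmB,right)): drop {carry(b5,right)}, keep {robot_in(rmB)}, require {ball_in(b5,rmB), free(right), robot_in(rmB)}
    → {ball_in(b5,rmB), free(right), robot_in(rmB)}
  through step 2 (drop(b1,rmB,right)): drop {free(right)}, keep {ball_in(b5,rmB), robot_in(rmB)}, require {carry(b1,right), robot_in(rmB)}
    → {ball_in(b5,rmB), carry(b1,right), robot_in(rmB)}
  through step 1 (pick(b1,rmB,right)): drop {carry(b1,right)}, keep {ball_in(b5,rmB), robot_in(rmB)}, require {ball_in(b1,rmB), free(right), robot_in(rmB)}
    → {ball_in(b1,rmB), ball_in(b5,rmB), free(right), robot_in(rmB)}

== RESULT ==
["ball_in(b1,rmB)", "ball_in(b5,rmB)", "free(right)", "robot_in(rmB)"]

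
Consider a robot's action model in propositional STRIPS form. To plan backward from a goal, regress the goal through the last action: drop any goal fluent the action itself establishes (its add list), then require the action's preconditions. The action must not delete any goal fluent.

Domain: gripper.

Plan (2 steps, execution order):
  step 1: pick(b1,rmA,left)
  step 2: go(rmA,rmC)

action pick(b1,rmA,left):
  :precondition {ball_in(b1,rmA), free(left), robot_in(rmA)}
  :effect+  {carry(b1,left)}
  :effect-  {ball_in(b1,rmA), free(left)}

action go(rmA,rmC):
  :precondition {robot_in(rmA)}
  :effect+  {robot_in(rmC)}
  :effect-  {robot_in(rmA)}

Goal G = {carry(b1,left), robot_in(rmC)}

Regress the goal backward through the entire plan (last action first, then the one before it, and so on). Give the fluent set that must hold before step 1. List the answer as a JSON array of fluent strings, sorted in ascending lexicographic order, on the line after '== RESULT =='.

Regress step by step:
  through step 2 (go(rmA,rmC)): drop {robot_in(rmC)}, keep {carry(b1,left)}, require {robot_in(rmA)}
    → {carry(b1,left), robot_in(rmA)}
  through step 1 (pick(b1,rmA,left)): drop {carry(b1,left)}, keep {robot_in(rmA)}, require {ball_in(b1,rmA), free(left), robot_in(rmA)}
    → {ball_in(b1,rmA), free(left), robot_in(rmA)}

== RESULT ==
["ball_in(b1,rmA)", "free(left)", "robot_in(rmA)"]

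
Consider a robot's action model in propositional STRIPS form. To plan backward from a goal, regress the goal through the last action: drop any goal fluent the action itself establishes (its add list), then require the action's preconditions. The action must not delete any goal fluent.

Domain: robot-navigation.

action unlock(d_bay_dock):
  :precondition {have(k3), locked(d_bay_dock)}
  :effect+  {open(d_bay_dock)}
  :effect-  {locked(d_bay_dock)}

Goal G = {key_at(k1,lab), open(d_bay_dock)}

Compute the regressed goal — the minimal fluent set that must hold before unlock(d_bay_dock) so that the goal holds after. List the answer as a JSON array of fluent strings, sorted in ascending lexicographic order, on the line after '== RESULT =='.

Regress:
  G ∩ del = {}  (empty — regression defined)
  G \ add = {key_at(k1,lab), open(d_bay_dock)} \ {open(d_bay_dock)} = {key_at(k1,lab)}
  ∪ pre   = {key_at(k1,lab)} ∪ {have(k3), locked(d_bay_dock)}
          = {have(k3), key_at(k1,lab), locked(d_bay_dock)}

== RESULT ==
["have(k3)", "key_at(k1,lab)", "locked(d_bay_dock)"]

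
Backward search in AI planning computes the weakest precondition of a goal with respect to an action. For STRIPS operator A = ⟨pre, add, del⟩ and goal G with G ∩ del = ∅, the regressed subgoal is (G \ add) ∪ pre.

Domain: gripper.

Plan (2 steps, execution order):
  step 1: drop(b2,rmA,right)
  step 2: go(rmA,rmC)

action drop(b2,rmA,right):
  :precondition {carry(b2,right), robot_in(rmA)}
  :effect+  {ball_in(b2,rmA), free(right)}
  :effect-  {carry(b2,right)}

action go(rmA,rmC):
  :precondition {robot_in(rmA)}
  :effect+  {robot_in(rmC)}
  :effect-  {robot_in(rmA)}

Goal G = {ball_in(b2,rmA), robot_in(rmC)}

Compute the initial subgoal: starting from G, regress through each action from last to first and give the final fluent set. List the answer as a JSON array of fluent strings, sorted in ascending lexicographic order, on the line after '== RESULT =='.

Work backward from the goal:
  through step 2 (go(rmA,rmC)): drop {robot_in(rmC)}, keep {ball_in(b2,rmA)}, require {robot_in(rmA)}
    → {ball_in(b2,rmA), robot_in(rmA)}
  through step 1 (drop(b2,rmA,right)): drop {ball_in(b2,rmA)}, keep {robot_in(rmA)}, require {carry(b2,right), robot_in(rmA)}
    → {carry(b2,right), robot_in(rmA)}

== RESULT ==
["carry(b2,right)", "robot_in(rmA)"]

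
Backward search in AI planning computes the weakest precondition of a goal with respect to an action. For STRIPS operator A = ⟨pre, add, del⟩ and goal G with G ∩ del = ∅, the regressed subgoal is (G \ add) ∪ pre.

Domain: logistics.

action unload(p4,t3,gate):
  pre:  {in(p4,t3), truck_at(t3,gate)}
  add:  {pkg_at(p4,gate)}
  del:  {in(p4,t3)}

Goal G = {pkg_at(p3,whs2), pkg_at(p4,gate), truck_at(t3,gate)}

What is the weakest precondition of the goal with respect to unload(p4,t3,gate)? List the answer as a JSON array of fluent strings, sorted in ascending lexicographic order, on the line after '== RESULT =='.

Compute (G \ add) ∪ pre:
  G ∩ del = {}  (empty — regression defined)
  G \ add = {pkg_at(p3,whs2), pkg_at(p4,gate), truck_at(t3,gate)} \ {pkg_at(p4,gate)} = {pkg_at(p3,whs2), truck_at(t3,gate)}
  ∪ pre   = {pkg_at(p3,whs2), truck_at(t3,gate)} ∪ {in(p4,t3), truck_at(t3,gate)}
          = {in(p4,t3), pkg_at(p3,whs2), truck_at(t3,gate)}

== RESULT ==
["in(p4,t3)", "pkg_at(p3,whs2)", "truck_at(t3,gate)"]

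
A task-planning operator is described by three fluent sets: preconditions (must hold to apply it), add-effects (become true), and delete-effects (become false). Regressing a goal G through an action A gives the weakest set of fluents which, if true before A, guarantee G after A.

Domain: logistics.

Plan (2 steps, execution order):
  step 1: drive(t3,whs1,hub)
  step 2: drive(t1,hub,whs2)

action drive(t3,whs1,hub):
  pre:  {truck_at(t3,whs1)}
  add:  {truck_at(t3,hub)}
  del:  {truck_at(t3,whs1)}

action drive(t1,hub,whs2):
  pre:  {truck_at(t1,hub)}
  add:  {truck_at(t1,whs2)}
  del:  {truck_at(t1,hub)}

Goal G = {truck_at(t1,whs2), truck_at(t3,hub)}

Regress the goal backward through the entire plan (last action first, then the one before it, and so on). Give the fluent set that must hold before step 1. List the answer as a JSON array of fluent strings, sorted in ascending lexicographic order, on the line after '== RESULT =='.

Regress step by step:
  through step 2 (drive(t1,hub,whs2)): drop {truck_at(t1,whs2)}, keep {truck_at(t3,hub)}, require {truck_at(t1,hub)}
    → {truck_at(t1,hub), truck_at(t3,hub)}
  through step 1 (drive(t3,whs1,hub)): drop {truck_at(t3,hub)}, keep {truck_at(t1,hub)}, require {truck_at(t3,whs1)}
    → {truck_at(t1,hub), truck_at(t3,whs1)}

== RESULT ==
["truck_at(t1,hub)", "truck_at(t3,whs1)"]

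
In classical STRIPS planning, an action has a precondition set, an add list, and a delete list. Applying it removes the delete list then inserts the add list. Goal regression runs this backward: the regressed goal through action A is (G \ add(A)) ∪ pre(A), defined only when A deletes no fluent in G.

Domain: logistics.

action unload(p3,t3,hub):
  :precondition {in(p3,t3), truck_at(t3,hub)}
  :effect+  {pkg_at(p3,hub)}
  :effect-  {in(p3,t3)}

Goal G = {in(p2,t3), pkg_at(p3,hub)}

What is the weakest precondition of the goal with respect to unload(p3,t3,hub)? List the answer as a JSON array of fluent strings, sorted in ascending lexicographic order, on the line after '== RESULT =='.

Regress:
  G ∩ del = {}  (empty — regression defined)
  G \ add = {in(p2,t3), pkg_at(p3,hub)} \ {pkg_at(p3,hub)} = {in(p2,t3)}
  ∪ pre   = {in(p2,t3)} ∪ {in(p3,t3), truck_at(t3,hub)}
          = {in(p2,t3), in(p3,t3), truck_at(t3,hub)}

== RESULT ==
["in(p2,t3)", "in(p3,t3)", "truck_at(t3,hub)"]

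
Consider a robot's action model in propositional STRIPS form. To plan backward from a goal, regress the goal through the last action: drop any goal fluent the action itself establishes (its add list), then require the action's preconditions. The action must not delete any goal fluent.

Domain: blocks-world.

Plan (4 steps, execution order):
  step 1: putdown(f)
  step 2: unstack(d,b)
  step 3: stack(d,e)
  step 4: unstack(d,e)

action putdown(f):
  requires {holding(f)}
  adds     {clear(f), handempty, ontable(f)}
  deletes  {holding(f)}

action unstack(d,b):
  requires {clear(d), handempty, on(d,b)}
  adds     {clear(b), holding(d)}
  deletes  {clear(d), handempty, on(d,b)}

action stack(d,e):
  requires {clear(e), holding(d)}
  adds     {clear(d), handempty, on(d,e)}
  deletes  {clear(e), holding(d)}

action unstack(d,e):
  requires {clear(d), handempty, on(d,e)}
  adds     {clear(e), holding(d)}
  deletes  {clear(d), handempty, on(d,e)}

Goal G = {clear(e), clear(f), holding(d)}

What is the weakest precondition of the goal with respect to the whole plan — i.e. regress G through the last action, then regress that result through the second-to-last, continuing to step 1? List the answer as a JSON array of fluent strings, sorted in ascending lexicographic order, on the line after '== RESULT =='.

Work backward from the goal:
  through step 4 (unstack(d,e)): drop {clear(e), holding(d)}, keep {clear(f)}, require {clear(d), handempty, on(d,e)}
    → {clear(d), clear(f), handempty, on(d,e)}
  through step 3 (stack(d,e)): drop {clear(d), handempty, on(d,e)}, keep {clear(f)}, require {clear(e), holding(d)}
    → {clear(e), clear(f), holding(d)}
  through step 2 (unstack(d,b)): drop {holding(d)}, keep {clear(e), clear(f)}, require {clear(d), handempty, on(d,b)}
    → {clear(d), clear(e), clear(f), handempty, on(d,b)}
  through step 1 (putdown(f)): drop {clear(f), handempty}, keep {clear(d), clear(e), on(d,b)}, require {holding(f)}
    → {clear(d), clear(e), holding(f), on(d,b)}

== RESULT ==
["clear(d)", "clear(e)", "holding(f)", "on(d,b)"]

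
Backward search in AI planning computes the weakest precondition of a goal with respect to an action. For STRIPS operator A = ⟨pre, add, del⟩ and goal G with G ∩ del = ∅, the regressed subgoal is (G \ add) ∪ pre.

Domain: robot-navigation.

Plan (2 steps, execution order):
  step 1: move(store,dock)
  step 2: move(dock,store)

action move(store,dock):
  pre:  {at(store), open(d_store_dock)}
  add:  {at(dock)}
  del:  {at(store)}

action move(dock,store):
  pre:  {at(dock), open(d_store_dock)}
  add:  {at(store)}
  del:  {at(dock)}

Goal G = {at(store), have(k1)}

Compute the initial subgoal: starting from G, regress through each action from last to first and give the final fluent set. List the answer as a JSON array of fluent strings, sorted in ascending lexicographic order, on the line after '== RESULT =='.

Regress step by step:
  through step 2 (move(dock,store)): drop {at(store)}, keep {have(k1)}, require {at(dock), open(d_store_dock)}
    → {at(dock), have(k1), open(d_store_dock)}
  through step 1 (move(store,dock)): drop {at(dock)}, keep {have(k1), open(d_store_dock)}, require {at(store), open(d_store_dock)}
    → {at(store), have(k1), open(d_store_dock)}

== RESULT ==
["at(store)", "have(k1)", "open(d_store_dock)"]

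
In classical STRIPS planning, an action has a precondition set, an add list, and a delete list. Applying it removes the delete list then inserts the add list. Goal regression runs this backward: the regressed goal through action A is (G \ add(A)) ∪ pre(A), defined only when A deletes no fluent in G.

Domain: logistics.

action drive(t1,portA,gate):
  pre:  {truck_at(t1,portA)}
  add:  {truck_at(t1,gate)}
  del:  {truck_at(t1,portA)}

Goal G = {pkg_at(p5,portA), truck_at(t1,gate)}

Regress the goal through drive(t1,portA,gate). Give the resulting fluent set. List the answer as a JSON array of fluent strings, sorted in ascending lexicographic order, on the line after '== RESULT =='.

Regress:
  G ∩ del = {}  (empty — regression defined)
  G \ add = {pkg_at(p5,portA), truck_at(t1,gate)} \ {truck_at(t1,gate)} = {pkg_at(p5,portA)}
  ∪ pre   = {pkg_at(p5,portA)} ∪ {truck_at(t1,portA)}
          = {pkg_at(p5,portA), truck_at(t1,portA)}

== RESULT ==
["pkg_at(p5,portA)", "truck_at(t1,portA)"]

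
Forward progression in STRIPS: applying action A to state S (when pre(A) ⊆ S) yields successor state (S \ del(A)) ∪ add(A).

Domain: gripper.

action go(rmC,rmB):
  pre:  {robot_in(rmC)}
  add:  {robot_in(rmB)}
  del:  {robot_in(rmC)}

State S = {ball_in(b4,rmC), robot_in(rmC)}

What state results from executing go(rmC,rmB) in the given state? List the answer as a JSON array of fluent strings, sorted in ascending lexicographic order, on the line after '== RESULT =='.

Compute (S \ del) ∪ add:
  pre ⊆ S: {robot_in(rmC)} ⊆ S  — applicable
  S \ del = {ball_in(b4,rmC)}
  ∪ add   = {ball_in(b4,rmC), robot_in(rmB)}

== RESULT ==
["ball_in(b4,rmC)", "robot_in(rmB)"]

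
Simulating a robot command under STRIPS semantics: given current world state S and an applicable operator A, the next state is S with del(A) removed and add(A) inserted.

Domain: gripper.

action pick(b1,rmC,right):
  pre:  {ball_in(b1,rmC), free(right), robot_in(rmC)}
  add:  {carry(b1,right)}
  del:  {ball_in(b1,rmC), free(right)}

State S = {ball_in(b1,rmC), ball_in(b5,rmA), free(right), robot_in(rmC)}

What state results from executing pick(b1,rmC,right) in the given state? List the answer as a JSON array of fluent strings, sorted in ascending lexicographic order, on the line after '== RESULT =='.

Compute (S \ del) ∪ add:
  pre ⊆ S: {ball_in(b1,rmC), free(right), robot_in(rmC)} ⊆ S  — applicable
  S \ del = {ball_in(b5,rmA), robot_in(rmC)}
  ∪ add   = {ball_in(b5,rmA), carry(b1,right), robot_in(rmC)}

== RESULT ==
["ball_in(b5,rmA)", "carry(b1,right)", "robot_in(rmC)"]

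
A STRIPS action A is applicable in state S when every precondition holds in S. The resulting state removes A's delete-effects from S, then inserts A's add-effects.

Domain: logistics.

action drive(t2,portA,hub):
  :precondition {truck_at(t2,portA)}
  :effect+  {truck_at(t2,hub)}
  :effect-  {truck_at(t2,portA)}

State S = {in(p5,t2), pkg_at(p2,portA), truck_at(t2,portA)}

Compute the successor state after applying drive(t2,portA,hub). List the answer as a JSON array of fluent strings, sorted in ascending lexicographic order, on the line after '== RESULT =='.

Compute (S \ del) ∪ add:
  pre ⊆ S: {truck_at(t2,portA)} ⊆ S  — applicable
  S \ del = {in(p5,t2), pkg_at(p2,portA)}
  ∪ add   = {in(p5,t2), pkg_at(p2,portA), truck_at(t2,hub)}

== RESULT ==
["in(p5,t2)", "pkg_at(p2,portA)", "truck_at(t2,hub)"]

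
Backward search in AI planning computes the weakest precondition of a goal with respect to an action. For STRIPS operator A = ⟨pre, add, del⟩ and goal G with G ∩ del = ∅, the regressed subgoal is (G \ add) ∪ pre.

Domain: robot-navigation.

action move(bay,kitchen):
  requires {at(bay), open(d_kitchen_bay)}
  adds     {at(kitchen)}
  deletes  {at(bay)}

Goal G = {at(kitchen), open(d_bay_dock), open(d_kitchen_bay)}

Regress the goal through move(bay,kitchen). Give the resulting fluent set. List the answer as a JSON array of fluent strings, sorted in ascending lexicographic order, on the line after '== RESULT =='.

Regress:
  G ∩ del = {}  (empty — regression defined)
  G \ add = {at(kitchen), open(d_bay_dock), open(d_kitchen_bay)} \ {at(kitchen)} = {open(d_bay_dock), open(d_kitchen_bay)}
  ∪ pre   = {open(d_bay_dock), open(d_kitchen_bay)} ∪ {at(bay), open(d_kitchen_bay)}
          = {at(bay), open(d_bay_dock), open(d_kitchen_bay)}

== RESULT ==
["at(bay)", "open(d_bay_dock)", "open(d_kitchen_bay)"]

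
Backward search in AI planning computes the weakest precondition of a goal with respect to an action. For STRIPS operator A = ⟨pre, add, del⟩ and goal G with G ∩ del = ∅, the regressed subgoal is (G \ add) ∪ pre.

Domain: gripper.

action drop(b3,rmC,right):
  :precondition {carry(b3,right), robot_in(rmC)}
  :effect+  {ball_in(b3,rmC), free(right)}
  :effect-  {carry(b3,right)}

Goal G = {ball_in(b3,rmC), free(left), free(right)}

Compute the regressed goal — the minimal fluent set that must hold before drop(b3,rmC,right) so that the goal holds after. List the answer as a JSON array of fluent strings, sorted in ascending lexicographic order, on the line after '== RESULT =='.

Compute (G \ add) ∪ pre:
  G ∩ del = {}  (empty — regression defined)
  G \ add = {ball_in(b3,rmC), free(left), free(right)} \ {ball_in(b3,rmC), free(right)} = {free(left)}
  ∪ pre   = {free(left)} ∪ {carry(b3,right), robot_in(rmC)}
          = {carry(b3,right), free(left), robot_in(rmC)}

== RESULT ==
["carry(b3,right)", "free(left)", "robot_in(rmC)"]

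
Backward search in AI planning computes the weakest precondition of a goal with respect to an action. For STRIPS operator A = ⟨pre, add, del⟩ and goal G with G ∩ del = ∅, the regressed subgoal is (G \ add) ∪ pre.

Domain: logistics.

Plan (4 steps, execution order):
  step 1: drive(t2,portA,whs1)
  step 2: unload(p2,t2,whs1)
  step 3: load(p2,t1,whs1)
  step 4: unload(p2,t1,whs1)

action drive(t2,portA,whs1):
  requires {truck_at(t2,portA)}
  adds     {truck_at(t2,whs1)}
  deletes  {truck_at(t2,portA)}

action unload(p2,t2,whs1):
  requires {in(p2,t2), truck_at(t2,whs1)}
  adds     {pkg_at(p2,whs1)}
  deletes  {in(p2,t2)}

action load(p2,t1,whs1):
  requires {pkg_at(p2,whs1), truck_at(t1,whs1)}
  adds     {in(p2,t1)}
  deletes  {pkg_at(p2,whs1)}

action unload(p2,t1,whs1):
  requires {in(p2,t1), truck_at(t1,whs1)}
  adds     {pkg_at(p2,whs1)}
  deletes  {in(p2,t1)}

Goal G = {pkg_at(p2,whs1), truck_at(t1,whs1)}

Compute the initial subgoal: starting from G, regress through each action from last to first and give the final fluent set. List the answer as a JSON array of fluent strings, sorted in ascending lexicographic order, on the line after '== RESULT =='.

Regress step by step:
  through step 4 (unload(p2,t1,whs1)): drop {pkg_at(p2,whs1)}, keep {truck_at(t1,whs1)}, require {in(p2,t1), truck_at(t1,whs1)}
    → {in(p2,t1), truck_at(t1,whs1)}
  through step 3 (load(p2,t1,whs1)): drop {in(p2,t1)}, keep {truck_at(t1,whs1)}, require {pkg_at(p2,whs1), truck_at(t1,whs1)}
    → {pkg_at(p2,whs1), truck_at(t1,whs1)}
  through step 2 (unload(p2,t2,whs1)): drop {pkg_at(p2,whs1)}, keep {truck_at(t1,whs1)}, require {in(p2,t2), truck_at(t2,whs1)}
    → {in(p2,t2), truck_at(t1,whs1), truck_at(t2,whs1)}
  through step 1 (drive(t2,portA,whs1)): drop {truck_at(t2,whs1)}, keep {in(p2,t2), truck_at(t1,whs1)}, require {truck_at(t2,portA)}
    → {in(p2,t2), truck_at(t1,whs1), truck_at(t2,portA)}

== RESULT ==
["in(p2,t2)", "truck_at(t1,whs1)", "truck_at(t2,portA)"]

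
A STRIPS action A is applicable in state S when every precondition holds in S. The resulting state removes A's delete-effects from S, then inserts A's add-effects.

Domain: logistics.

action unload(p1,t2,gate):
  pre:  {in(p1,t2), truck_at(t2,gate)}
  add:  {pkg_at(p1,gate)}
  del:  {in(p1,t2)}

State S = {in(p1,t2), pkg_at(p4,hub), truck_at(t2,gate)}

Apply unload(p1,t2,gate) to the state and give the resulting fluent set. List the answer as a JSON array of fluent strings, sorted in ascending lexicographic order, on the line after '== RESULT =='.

Progress:
  pre ⊆ S: {in(p1,t2), truck_at(t2,gate)} ⊆ S  — applicable
  S \ del = {pkg_at(p4,hub), truck_at(t2,gate)}
  ∪ add   = {pkg_at(p1,gate), pkg_at(p4,hub), truck_at(t2,gate)}

== RESULT ==
["pkg_at(p1,gate)", "pkg_at(p4,hub)", "truck_at(t2,gate)"]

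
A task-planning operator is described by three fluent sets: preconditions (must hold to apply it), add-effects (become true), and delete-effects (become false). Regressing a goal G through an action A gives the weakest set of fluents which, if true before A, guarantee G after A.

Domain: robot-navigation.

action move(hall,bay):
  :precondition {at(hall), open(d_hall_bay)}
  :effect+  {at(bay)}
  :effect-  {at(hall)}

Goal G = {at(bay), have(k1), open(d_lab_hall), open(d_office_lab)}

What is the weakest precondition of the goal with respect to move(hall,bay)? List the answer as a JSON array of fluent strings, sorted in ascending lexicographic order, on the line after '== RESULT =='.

Compute (G \ add) ∪ pre:
  G ∩ del = {}  (empty — regression defined)
  G \ add = {at(bay), have(k1), open(d_lab_hall), open(d_office_lab)} \ {at(bay)} = {have(k1), open(d_lab_hall), open(d_office_lab)}
  ∪ pre   = {have(k1), open(d_lab_hall), open(d_office_lab)} ∪ {at(hall), open(d_hall_bay)}
          = {at(hall), have(k1), open(d_hall_bay), open(d_lab_hall), open(d_office_lab)}

== RESULT ==
["at(hall)", "have(k1)", "open(d_hall_bay)", "open(d_lab_hall)", "open(d_office_lab)"]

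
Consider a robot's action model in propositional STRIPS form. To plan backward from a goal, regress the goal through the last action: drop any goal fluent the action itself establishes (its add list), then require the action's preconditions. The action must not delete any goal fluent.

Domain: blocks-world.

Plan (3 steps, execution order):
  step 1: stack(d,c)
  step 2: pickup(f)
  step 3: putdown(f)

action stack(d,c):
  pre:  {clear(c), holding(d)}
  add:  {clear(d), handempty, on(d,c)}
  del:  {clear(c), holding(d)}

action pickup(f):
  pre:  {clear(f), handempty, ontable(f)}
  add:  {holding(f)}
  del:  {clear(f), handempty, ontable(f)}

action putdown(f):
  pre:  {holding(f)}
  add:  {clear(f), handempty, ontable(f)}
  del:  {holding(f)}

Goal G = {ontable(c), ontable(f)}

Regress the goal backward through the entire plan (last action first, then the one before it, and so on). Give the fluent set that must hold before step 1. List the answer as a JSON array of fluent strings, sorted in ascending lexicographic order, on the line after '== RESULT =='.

Regress step by step:
  through step 3 (putdown(f)): drop {ontable(f)}, keep {ontable(c)}, require {holding(f)}
    → {holding(f), ontable(c)}
  through step 2 (pickup(f)): drop {holding(f)}, keep {ontable(c)}, require {clear(f), handempty, ontable(f)}
    → {clear(f), handempty, ontable(c), ontable(f)}
  through step 1 (stack(d,c)): drop {handempty}, keep {clear(f), ontable(c), ontable(f)}, require {clear(c), holding(d)}
    → {clear(c), clear(f), holding(d), ontable(c), ontable(f)}

== RESULT ==
["clear(c)", "clear(f)", "holding(d)", "ontable(c)", "ontable(f)"]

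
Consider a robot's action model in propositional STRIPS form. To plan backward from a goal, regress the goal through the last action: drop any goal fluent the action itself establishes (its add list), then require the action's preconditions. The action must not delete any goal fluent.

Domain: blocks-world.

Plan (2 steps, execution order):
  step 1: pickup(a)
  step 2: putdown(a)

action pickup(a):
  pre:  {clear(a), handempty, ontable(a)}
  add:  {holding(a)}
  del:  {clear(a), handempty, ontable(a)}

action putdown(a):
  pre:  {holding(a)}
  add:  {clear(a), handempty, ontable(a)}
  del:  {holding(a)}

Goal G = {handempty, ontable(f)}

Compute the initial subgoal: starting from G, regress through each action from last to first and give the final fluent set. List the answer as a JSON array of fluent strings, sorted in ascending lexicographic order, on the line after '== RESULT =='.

Work backward from the goal:
  through step 2 (putdown(a)): drop {handempty}, keep {ontable(f)}, require {holding(a)}
    → {holding(a), ontable(f)}
  through step 1 (pickup(a)): drop {holding(a)}, keep {ontable(f)}, require {clear(a), handempty, ontable(a)}
    → {clear(a), handempty, ontable(a), ontable(f)}

== RESULT ==
["clear(a)", "handempty", "ontable(a)", "ontable(f)"]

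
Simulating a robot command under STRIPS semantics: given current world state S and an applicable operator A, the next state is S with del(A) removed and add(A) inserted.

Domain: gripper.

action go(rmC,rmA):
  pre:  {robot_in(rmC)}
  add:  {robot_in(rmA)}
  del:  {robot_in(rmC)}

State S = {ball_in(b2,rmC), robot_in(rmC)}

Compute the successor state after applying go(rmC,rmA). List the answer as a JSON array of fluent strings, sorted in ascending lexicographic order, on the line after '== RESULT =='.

Compute (S \ del) ∪ add:
  pre ⊆ S: {robot_in(rmC)} ⊆ S  — applicable
  S \ del = {ball_in(b2,rmC)}
  ∪ add   = {ball_in(b2,rmC), robot_in(rmA)}

== RESULT ==
["ball_in(b2,rmC)", "robot_in(rmA)"]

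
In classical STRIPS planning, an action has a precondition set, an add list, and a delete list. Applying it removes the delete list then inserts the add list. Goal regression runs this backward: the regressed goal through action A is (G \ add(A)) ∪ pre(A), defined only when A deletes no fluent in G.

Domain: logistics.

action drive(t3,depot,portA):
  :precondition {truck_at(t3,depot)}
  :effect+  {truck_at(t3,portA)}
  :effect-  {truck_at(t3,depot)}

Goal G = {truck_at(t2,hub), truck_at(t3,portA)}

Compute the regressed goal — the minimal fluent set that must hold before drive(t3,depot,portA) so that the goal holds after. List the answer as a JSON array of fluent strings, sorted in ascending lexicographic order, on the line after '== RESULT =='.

Regress:
  G ∩ del = {}  (empty — regression defined)
  G \ add = {truck_at(t2,hub), truck_at(t3,portA)} \ {truck_at(t3,portA)} = {truck_at(t2,hub)}
  ∪ pre   = {truck_at(t2,hub)} ∪ {truck_at(t3,depot)}
          = {truck_at(t2,hub), truck_at(t3,depot)}

== RESULT ==
["truck_at(t2,hub)", "truck_at(t3,depot)"]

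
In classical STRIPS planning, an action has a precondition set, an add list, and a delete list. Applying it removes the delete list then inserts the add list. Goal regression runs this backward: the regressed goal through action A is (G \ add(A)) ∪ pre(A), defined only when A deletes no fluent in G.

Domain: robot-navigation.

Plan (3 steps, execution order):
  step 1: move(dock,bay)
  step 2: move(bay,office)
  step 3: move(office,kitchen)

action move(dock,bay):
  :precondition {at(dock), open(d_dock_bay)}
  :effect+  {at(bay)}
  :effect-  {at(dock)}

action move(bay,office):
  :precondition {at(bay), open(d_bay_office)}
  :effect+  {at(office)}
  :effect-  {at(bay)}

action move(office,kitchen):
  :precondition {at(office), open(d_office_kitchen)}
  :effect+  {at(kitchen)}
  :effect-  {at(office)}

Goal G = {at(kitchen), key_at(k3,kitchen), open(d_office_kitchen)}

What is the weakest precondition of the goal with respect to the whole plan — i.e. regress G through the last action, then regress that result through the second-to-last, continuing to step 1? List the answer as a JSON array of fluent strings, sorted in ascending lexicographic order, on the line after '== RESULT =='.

Regress step by step:
  through step 3 (move(office,kitchen)): drop {at(kitchen)}, keep {key_at(k3,kitchen), open(d_office_kitchen)}, require {at(office), open(d_office_kitchen)}
    → {at(office), key_at(k3,kitchen), open(d_office_kitchen)}
  through step 2 (move(bay,office)): drop {at(office)}, keep {key_at(k3,kitchen), open(d_office_kitchen)}, require {at(bay), open(d_bay_office)}
    → {at(bay), key_at(k3,kitchen), open(d_bay_office), open(d_office_kitchen)}
  through step 1 (move(dock,bay)): drop {at(bay)}, keep {key_at(k3,kitchen), open(d_bay_office), open(d_office_kitchen)}, require {at(dock), open(d_dock_bay)}
    → {at(dock), key_at(k3,kitchen), open(d_bay_office), open(d_dock_bay), open(d_office_kitchen)}

== RESULT ==
["at(dock)", "key_at(k3,kitchen)", "open(d_bay_office)", "open(d_dock_bay)", "open(d_office_kitchen)"]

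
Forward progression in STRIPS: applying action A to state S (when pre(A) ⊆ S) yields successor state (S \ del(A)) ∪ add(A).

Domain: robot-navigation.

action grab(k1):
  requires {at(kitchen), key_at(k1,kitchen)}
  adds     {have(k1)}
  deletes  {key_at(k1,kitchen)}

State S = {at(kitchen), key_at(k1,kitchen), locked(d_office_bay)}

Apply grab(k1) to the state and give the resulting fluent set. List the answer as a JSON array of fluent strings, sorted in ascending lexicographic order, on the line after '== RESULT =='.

Compute (S \ del) ∪ add:
  pre ⊆ S: {at(kitchen), key_at(k1,kitchen)} ⊆ S  — applicable
  S \ del = {at(kitchen), locked(d_office_bay)}
  ∪ add   = {at(kitchen), have(k1), locked(d_office_bay)}

== RESULT ==
["at(kitchen)", "have(k1)", "locked(d_office_bay)"]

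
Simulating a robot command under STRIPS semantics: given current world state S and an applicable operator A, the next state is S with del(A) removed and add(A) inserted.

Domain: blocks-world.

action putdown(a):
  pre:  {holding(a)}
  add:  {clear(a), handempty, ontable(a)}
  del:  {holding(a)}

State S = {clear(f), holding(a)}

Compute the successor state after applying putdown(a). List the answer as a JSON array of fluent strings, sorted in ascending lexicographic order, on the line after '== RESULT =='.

Compute (S \ del) ∪ add:
  pre ⊆ S: {holding(a)} ⊆ S  — applicable
  S \ del = {clear(f)}
  ∪ add   = {clear(a), clear(f), handempty, ontable(a)}

== RESULT ==
["clear(a)", "clear(f)", "handempty", "ontable(a)"]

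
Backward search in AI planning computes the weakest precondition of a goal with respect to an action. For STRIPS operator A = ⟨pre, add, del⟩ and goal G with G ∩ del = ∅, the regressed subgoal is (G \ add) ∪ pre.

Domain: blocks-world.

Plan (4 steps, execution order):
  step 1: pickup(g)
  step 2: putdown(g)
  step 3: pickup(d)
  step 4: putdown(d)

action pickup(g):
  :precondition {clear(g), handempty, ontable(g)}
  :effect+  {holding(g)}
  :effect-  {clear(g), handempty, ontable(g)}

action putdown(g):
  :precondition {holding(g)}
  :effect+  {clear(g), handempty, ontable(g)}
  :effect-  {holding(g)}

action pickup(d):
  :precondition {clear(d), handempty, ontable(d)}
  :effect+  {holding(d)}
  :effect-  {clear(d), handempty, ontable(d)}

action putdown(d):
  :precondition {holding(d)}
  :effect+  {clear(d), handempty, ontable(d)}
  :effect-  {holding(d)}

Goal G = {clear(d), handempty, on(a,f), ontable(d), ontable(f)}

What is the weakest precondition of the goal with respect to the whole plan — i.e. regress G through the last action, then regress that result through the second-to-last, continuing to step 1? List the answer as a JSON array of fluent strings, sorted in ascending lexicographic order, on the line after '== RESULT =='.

Regress step by step:
  through step 4 (putdown(d)): drop {clear(d), handempty, ontable(d)}, keep {on(a,f), ontable(f)}, require {holding(d)}
    → {holding(d), on(a,f), ontable(f)}
  through step 3 (pickup(d)): drop {holding(d)}, keep {on(a,f), ontable(f)}, require {clear(d), handempty, ontable(d)}
    → {clear(d), handempty, on(a,f), ontable(d), ontable(f)}
  through step 2 (putdown(g)): drop {handempty}, keep {clear(d), on(a,f), ontable(d), ontable(f)}, require {holding(g)}
    → {clear(d), holding(g), on(a,f), ontable(d), ontable(f)}
  through step 1 (pickup(g)): drop {holding(g)}, keep {clear(d), on(a,f), ontable(d), ontable(f)}, require {clear(g), handempty, ontable(g)}
    → {clear(d), clear(g), handempty, on(a,f), ontable(d), ontable(f), ontable(g)}

== RESULT ==
["clear(d)", "clear(g)", "handempty", "on(a,f)", "ontable(d)", "ontable(f)", "ontable(g)"]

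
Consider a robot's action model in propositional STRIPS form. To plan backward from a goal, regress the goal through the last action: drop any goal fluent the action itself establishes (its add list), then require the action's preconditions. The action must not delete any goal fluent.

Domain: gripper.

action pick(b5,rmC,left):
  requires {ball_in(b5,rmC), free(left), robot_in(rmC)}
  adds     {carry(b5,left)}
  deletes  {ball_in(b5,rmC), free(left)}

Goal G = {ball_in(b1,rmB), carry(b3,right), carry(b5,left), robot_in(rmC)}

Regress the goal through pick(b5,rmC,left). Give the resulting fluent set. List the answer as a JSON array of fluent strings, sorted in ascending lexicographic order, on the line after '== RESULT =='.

Compute (G \ add) ∪ pre:
  G ∩ del = {}  (empty — regression defined)
  G \ add = {ball_in(b1,rmB), carry(b3,right), carry(b5,left), robot_in(rmC)} \ {carry(b5,left)} = {ball_in(b1,rmB), carry(b3,right), robot_in(rmC)}
  ∪ pre   = {ball_in(b1,rmB), carry(b3,right), robot_in(rmC)} ∪ {ball_in(b5,rmC), free(left), robot_in(rmC)}
          = {ball_in(b1,rmB), ball_in(b5,rmC), carry(b3,right), free(left), robot_in(rmC)}

== RESULT ==
["ball_in(b1,rmB)", "ball_in(b5,rmC)", "carry(b3,right)", "free(left)", "robot_in(rmC)"]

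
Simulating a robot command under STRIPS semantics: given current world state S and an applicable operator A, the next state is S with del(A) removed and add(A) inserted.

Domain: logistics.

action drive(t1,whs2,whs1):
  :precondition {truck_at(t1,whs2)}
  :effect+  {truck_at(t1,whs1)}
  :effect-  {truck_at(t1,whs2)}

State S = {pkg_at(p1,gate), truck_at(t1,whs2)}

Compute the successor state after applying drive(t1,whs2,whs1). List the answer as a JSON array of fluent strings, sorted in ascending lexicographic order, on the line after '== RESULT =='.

Compute (S \ del) ∪ add:
  pre ⊆ S: {truck_at(t1,whs2)} ⊆ S  — applicable
  S \ del = {pkg_at(p1,gate)}
  ∪ add   = {pkg_at(p1,gate), truck_at(t1,whs1)}

== RESULT ==
["pkg_at(p1,gate)", "truck_at(t1,whs1)"]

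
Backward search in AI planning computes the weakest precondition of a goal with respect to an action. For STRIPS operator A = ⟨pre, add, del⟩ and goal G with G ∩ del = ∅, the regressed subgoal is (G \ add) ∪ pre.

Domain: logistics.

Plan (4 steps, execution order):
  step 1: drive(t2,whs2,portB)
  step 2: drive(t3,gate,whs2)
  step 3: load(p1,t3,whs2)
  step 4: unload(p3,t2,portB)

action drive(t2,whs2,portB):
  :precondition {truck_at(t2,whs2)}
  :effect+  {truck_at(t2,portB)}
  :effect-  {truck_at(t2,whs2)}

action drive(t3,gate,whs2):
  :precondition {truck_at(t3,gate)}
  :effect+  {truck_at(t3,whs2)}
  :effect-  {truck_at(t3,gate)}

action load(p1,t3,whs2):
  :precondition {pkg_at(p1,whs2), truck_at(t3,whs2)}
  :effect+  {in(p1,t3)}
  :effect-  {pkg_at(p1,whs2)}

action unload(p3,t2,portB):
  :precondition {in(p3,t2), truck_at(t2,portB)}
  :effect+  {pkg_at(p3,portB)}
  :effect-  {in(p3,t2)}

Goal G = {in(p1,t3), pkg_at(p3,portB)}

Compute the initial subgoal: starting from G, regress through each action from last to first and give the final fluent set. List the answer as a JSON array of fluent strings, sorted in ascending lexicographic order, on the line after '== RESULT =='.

Work backward from the goal:
  through step 4 (unload(p3,t2,portB)): drop {pkg_at(p3,portB)}, keep {in(p1,t3)}, require {in(p3,t2), truck_at(t2,portB)}
    → {in(p1,t3), in(p3,t2), truck_at(t2,portB)}
  through step 3 (load(p1,t3,whs2)): drop {in(p1,t3)}, keep {in(p3,t2), truck_at(t2,portB)}, require {pkg_at(p1,whs2), truck_at(t3,whs2)}
    → {in(p3,t2), pkg_at(p1,whs2), truck_at(t2,portB), truck_at(t3,whs2)}
  through step 2 (drive(t3,gate,whs2)): drop {truck_at(t3,whs2)}, keep {in(p3,t2), pkg_at(p1,whs2), truck_at(t2,portB)}, require {truck_at(t3,gate)}
    → {in(p3,t2), pkg_at(p1,whs2), truck_at(t2,portB), truck_at(t3,gate)}
  through step 1 (drive(t2,whs2,portB)): drop {truck_at(t2,portB)}, keep {in(p3,t2), pkg_at(p1,whs2), truck_at(t3,gate)}, require {truck_at(t2,whs2)}
    → {in(p3,t2), pkg_at(p1,whs2), truck_at(t2,whs2), truck_at(t3,gate)}

== RESULT ==
["in(p3,t2)", "pkg_at(p1,whs2)", "truck_at(t2,whs2)", "truck_at(t3,gate)"]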